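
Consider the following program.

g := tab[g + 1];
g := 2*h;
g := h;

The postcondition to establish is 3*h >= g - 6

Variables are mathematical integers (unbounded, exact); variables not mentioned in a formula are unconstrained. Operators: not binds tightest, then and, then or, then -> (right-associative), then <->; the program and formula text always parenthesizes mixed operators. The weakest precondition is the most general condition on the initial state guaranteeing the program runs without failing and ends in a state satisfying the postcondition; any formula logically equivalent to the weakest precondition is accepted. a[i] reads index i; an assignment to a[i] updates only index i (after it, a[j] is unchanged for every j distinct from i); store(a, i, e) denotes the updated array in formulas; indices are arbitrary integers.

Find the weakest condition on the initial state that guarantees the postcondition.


Working backward. After the program, 3*h >= g - 6 must hold.
Before g := h: 2*h >= -6
Before g := 2*h: 2*h >= -6
Before g := tab[g + 1]: 2*h >= -6
Answer: WP = 2*h >= -6


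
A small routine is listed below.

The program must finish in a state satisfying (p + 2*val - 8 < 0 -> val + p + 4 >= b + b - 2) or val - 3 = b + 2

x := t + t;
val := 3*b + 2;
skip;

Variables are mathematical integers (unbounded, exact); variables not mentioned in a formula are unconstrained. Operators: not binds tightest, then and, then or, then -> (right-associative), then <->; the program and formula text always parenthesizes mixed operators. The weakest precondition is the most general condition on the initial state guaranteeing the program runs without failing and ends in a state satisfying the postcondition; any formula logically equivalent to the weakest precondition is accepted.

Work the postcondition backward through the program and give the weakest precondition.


Working backward. After the program, the postcondition (p + 2*val - 8 < 0 -> val + p + 4 >= b + b - 2) or val - 3 = b + 2 must hold; in canonical form it is (p + 2*val < 8 -> p + val >= 2*b - 6) or val = b + 5.
Before skip: (p + 2*val < 8 -> p + val >= 2*b - 6) or val = b + 5
Before val := 3*b + 2: (6*b + p < 4 -> b + p >= -8) or 2*b = 3
Before x := t + t: (6*b + p < 4 -> b + p >= -8) or 2*b = 3
Answer: WP = (6*b + p < 4 -> b + p >= -8) or 2*b = 3


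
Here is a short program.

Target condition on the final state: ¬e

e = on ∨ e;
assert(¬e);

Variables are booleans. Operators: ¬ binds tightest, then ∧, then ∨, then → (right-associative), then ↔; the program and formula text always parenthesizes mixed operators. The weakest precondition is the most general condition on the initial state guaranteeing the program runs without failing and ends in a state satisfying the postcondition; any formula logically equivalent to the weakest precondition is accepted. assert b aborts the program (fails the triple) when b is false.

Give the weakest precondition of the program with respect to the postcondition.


Working backward. After the program, ¬e must hold.
Before assert ¬e: ¬e
Before e := on ∨ e: ¬(on ∨ e)
Answer: WP = ¬(on ∨ e)


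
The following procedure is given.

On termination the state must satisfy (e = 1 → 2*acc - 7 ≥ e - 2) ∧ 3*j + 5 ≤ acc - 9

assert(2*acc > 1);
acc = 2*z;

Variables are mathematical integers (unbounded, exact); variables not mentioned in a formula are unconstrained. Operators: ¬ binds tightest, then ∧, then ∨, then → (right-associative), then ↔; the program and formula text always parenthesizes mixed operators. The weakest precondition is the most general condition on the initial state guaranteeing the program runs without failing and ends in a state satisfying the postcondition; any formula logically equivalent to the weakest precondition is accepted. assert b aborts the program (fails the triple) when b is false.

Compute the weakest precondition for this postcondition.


Working backward. After the program, the postcondition (e = 1 → 2*acc - 7 ≥ e - 2) ∧ 3*j + 5 ≤ acc - 9 must hold; in canonical form it is (e = 1 → 2*acc ≥ e + 5) ∧ 3*j ≤ acc - 14.
Before acc := 2*z: (e = 1 → 4*z ≥ e + 5) ∧ 3*j ≤ 2*z - 14
Before assert 2*acc > 1: 2*acc > 1 ∧ (e = 1 → 4*z ≥ e + 5) ∧ 3*j ≤ 2*z - 14
Answer: WP = 2*acc > 1 ∧ (e = 1 → 4*z ≥ e + 5) ∧ 3*j ≤ 2*z - 14


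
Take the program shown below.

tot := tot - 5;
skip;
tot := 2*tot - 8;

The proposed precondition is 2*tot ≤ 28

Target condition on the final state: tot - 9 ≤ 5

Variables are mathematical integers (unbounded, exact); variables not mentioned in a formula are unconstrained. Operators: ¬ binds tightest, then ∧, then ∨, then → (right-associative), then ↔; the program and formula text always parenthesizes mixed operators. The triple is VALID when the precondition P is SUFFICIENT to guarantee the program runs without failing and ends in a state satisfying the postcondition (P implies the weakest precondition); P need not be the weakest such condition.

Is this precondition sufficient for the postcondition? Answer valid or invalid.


Working backward. After the program, the postcondition tot - 9 ≤ 5 must hold; in canonical form it is tot ≤ 14.
Before tot := 2*tot - 8: 2*tot ≤ 22
Before skip: 2*tot ≤ 22
Before tot := tot - 5: 2*tot ≤ 32
The weakest precondition is 2*tot ≤ 32.
Check whether 2*tot ≤ 28 implies it.
Every state satisfying the precondition satisfies the weakest precondition: the implication holds.
Answer: valid


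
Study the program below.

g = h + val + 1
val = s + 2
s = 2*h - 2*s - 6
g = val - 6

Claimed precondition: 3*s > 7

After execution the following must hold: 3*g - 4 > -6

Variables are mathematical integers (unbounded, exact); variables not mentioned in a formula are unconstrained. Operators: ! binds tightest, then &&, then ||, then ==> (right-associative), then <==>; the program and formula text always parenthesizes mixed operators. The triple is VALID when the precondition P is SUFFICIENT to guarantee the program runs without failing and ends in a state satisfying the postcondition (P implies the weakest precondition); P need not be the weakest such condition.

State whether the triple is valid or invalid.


Working backward. After the program, the postcondition 3*g - 4 > -6 must hold; in canonical form it is 3*g > -2.
Before g := val - 6: 3*val > 16
Before s := 2*h - 2*s - 6: 3*val > 16
Before val := s + 2: 3*s > 10
Before g := h + val + 1: 3*s > 10
The weakest precondition is 3*s > 10.
Check whether 3*s > 7 implies it.
Countermodel: at the initial state s = 3, the precondition holds but the weakest precondition fails.
Answer: invalid


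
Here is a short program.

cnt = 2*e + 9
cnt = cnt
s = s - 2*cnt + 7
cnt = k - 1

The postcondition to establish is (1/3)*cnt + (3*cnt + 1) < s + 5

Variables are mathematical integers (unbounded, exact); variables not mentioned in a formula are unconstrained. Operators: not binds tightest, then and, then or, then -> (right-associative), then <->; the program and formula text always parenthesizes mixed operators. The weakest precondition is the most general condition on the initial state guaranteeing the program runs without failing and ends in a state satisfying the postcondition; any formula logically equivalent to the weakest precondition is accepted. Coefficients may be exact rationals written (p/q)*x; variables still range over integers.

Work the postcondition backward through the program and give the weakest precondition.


Working backward. After the program, the postcondition (1/3)*cnt + (3*cnt + 1) < s + 5 must hold; in canonical form it is (10/3)*cnt < s + 4.
Before cnt := k - 1: (10/3)*k < s + 22/3
Before s := s - 2*cnt + 7: 2*cnt + (10/3)*k < s + 43/3
Before cnt := cnt: 2*cnt + (10/3)*k < s + 43/3
Before cnt := 2*e + 9: 4*e + (10/3)*k < s - 11/3
Answer: WP = 4*e + (10/3)*k < s - 11/3


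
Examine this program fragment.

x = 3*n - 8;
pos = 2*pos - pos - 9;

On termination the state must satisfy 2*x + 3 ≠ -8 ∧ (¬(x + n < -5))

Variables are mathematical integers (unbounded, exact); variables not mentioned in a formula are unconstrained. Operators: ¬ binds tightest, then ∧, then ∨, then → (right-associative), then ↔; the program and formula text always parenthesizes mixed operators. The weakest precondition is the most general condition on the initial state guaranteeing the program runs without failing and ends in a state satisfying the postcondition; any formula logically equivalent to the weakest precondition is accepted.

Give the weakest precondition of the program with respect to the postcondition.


Working backward. After the program, the postcondition 2*x + 3 ≠ -8 ∧ (¬(x + n < -5)) must hold; in canonical form it is 2*x ≠ -11 ∧ (¬(n + x < -5)).
Before pos := 2*pos - pos - 9: 2*x ≠ -11 ∧ (¬(n + x < -5))
Before x := 3*n - 8: 6*n ≠ 5 ∧ (¬(4*n < 3))
Answer: WP = 6*n ≠ 5 ∧ (¬(4*n < 3))


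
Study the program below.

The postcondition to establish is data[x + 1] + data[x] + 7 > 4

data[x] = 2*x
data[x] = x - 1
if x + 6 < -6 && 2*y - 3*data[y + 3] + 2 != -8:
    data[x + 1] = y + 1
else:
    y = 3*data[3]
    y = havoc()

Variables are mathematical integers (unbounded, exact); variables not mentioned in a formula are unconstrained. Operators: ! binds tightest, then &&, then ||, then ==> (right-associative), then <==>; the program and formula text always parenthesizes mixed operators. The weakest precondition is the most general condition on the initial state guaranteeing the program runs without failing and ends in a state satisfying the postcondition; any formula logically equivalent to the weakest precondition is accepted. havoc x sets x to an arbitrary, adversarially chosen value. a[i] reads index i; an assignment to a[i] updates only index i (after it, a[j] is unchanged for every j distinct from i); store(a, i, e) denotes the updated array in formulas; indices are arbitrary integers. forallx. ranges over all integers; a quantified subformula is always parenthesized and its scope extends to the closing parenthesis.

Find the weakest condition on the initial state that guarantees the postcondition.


Working backward. After the program, the postcondition data[x + 1] + data[x] + 7 > 4 must hold; in canonical form it is data[x + 1] + data[x] > -3.
Then branch requires store(data, x + 1, y + 1)[x + 1] + store(data, x + 1, y + 1)[x] > -3; else branch requires data[x + 1] + data[x] > -3.
Before the if: ((x < -12 && 2*y != 3*data[y + 3] - 10) ==> store(data, x + 1, y + 1)[x + 1] + store(data, x + 1, y + 1)[x] > -3) && ((!(x < -12 && 2*y != 3*data[y + 3] - 10)) ==> data[x + 1] + data[x] > -3)
Before data[x] := x - 1: ((x < -12 && 2*y != 3*store(data, x, x - 1)[y + 3] - 10) ==> store(store(data, x, x - 1), x + 1, y + 1)[x + 1] + store(store(data, x, x - 1), x + 1, y + 1)[x] > -3) && ((!(x < -12 && 2*y != 3*store(data, x, x - 1)[y + 3] - 10)) ==> store(data, x, x - 1)[x + 1] + store(data, x, x - 1)[x] > -3)
Before data[x] := 2*x: ((x < -12 && 2*y != 3*store(store(data, x, 2*x), x, x - 1)[y + 3] - 10) ==> store(store(store(data, x, 2*x), x, x - 1), x + 1, y + 1)[x + 1] + store(store(store(data, x, 2*x), x, x - 1), x + 1, y + 1)[x] > -3) && ((!(x < -12 && 2*y != 3*store(store(data, x, 2*x), x, x - 1)[y + 3] - 10)) ==> store(store(data, x, 2*x), x, x - 1)[x + 1] + store(store(data, x, 2*x), x, x - 1)[x] > -3)
Answer: WP = ((x < -12 && 2*y != 3*store(store(data, x, 2*x), x, x - 1)[y + 3] - 10) ==> store(store(store(data, x, 2*x), x, x - 1), x + 1, y + 1)[x + 1] + store(store(store(data, x, 2*x), x, x - 1), x + 1, y + 1)[x] > -3) && ((!(x < -12 && 2*y != 3*store(store(data, x, 2*x), x, x - 1)[y + 3] - 10)) ==> store(store(data, x, 2*x), x, x - 1)[x + 1] + store(store(data, x, 2*x), x, x - 1)[x] > -3)


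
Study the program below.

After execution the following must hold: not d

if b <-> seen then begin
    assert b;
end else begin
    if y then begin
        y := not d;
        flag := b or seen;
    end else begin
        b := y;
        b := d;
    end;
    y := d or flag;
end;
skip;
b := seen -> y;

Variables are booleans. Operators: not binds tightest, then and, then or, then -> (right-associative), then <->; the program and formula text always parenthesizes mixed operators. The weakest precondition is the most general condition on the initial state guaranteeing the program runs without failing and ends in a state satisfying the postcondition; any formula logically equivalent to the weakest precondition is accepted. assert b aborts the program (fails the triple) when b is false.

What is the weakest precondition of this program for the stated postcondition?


Working backward. After the program, not d must hold.
Before b := seen -> y: not d
Before skip: not d
Then branch requires b and (not d); else branch requires (y -> (not d)) and ((not y) -> (not d)).
Before the if: ((b <-> seen) -> (b and (not d))) and ((not (b <-> seen)) -> ((y -> (not d)) and ((not y) -> (not d))))
Answer: WP = ((b <-> seen) -> (b and (not d))) and ((not (b <-> seen)) -> ((y -> (not d)) and ((not y) -> (not d))))


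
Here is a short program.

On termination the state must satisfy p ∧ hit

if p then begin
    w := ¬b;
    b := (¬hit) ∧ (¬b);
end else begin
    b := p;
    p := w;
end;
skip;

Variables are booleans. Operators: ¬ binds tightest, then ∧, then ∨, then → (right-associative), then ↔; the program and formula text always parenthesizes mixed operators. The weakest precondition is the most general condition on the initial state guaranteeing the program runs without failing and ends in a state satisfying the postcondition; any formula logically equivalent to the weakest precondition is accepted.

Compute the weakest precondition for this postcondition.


Working backward. After the program, p ∧ hit must hold.
Before skip: p ∧ hit
Then branch requires p ∧ hit; else branch requires w ∧ hit.
Before the if: (p → (p ∧ hit)) ∧ ((¬p) → (w ∧ hit))
Answer: WP = (p → (p ∧ hit)) ∧ ((¬p) → (w ∧ hit))


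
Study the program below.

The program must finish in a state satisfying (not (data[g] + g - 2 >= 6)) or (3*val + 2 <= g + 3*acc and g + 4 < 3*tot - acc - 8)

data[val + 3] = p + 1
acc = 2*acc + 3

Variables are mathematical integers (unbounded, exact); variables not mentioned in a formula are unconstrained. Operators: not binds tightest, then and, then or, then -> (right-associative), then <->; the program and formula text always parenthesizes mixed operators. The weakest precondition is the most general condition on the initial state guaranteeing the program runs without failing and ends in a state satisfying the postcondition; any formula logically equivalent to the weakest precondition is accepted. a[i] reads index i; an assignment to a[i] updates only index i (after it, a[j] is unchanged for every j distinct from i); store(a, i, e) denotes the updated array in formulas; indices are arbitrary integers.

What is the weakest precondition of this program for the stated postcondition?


Working backward. After the program, the postcondition (not (data[g] + g - 2 >= 6)) or (3*val + 2 <= g + 3*acc and g + 4 < 3*tot - acc - 8) must hold; in canonical form it is (not (data[g] + g >= 8)) or (3*val <= 3*acc + g - 2 and acc + g < 3*tot - 12).
Before acc := 2*acc + 3: (not (data[g] + g >= 8)) or (3*val <= 6*acc + g + 7 and 2*acc + g < 3*tot - 15)
Before data[val + 3] := p + 1: (not (store(data, val + 3, p + 1)[g] + g >= 8)) or (3*val <= 6*acc + g + 7 and 2*acc + g < 3*tot - 15)
Answer: WP = (not (store(data, val + 3, p + 1)[g] + g >= 8)) or (3*val <= 6*acc + g + 7 and 2*acc + g < 3*tot - 15)


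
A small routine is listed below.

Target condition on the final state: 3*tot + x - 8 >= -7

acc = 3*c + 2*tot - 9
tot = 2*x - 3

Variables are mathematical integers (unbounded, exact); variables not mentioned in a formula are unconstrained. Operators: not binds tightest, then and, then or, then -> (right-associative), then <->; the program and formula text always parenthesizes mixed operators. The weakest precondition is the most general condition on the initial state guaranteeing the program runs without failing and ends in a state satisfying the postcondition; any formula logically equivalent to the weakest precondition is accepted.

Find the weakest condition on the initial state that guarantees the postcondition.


Working backward. After the program, the postcondition 3*tot + x - 8 >= -7 must hold; in canonical form it is 3*tot + x >= 1.
Before tot := 2*x - 3: 7*x >= 10
Before acc := 3*c + 2*tot - 9: 7*x >= 10
Answer: WP = 7*x >= 10


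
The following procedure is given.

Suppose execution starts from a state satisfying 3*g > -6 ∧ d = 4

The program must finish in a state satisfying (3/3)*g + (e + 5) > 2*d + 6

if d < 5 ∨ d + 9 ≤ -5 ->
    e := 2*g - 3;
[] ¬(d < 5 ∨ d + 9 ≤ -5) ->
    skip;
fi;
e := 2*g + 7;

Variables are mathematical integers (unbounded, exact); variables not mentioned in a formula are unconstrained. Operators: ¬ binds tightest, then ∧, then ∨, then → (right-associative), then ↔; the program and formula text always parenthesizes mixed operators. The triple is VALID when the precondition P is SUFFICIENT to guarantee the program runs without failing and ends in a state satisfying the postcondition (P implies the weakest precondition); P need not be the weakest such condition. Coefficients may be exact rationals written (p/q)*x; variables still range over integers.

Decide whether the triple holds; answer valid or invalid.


Working backward. After the program, the postcondition (3/3)*g + (e + 5) > 2*d + 6 must hold; in canonical form it is e + g > 2*d + 1.
Before e := 2*g + 7: 3*g > 2*d - 6
Then branch requires 3*g > 2*d - 6; else branch requires 3*g > 2*d - 6.
Before the if: ((d < 5 ∨ d ≤ -14) → 3*g > 2*d - 6) ∧ ((¬(d < 5 ∨ d ≤ -14)) → 3*g > 2*d - 6)
The weakest precondition is ((d < 5 ∨ d ≤ -14) → 3*g > 2*d - 6) ∧ ((¬(d < 5 ∨ d ≤ -14)) → 3*g > 2*d - 6).
Check whether 3*g > -6 ∧ d = 4 implies it.
Countermodel: at the initial state d = 4, g = -1, the precondition holds but the weakest precondition fails.
Answer: invalid


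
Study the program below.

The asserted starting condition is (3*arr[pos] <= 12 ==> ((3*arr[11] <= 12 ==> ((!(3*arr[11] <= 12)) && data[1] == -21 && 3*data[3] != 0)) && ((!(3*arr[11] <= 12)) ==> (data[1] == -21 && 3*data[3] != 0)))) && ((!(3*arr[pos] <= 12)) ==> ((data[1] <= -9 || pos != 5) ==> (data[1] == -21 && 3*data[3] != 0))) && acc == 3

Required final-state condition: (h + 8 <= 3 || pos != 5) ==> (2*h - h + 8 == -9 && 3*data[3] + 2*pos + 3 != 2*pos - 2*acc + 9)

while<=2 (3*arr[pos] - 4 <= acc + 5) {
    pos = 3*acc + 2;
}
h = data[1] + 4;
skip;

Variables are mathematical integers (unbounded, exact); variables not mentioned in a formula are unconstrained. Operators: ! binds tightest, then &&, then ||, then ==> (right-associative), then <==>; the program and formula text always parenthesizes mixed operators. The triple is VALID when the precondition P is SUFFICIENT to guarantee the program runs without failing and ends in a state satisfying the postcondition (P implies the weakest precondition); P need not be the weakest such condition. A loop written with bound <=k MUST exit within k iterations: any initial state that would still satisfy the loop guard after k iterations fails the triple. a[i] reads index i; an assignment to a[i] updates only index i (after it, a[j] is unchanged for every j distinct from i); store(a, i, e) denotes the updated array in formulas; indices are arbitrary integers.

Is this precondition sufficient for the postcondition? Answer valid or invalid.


Working backward. After the program, the postcondition (h + 8 <= 3 || pos != 5) ==> (2*h - h + 8 == -9 && 3*data[3] + 2*pos + 3 != 2*pos - 2*acc + 9) must hold; in canonical form it is (h <= -5 || pos != 5) ==> (h == -17 && 3*data[3] + 2*acc != 6).
Before skip: (h <= -5 || pos != 5) ==> (h == -17 && 3*data[3] + 2*acc != 6)
Before h := data[1] + 4: (data[1] <= -9 || pos != 5) ==> (data[1] == -21 && 3*data[3] + 2*acc != 6)
Before the loop (bound <=2), unroll the exhaustion recursion (WP_0 = exit-now case; WP_j = one more guarded iteration, up to j = 2):
  WP_0: (!(3*arr[pos] <= acc + 9)) && ((data[1] <= -9 || pos != 5) ==> (data[1] == -21 && 3*data[3] + 2*acc != 6))
  WP_1: (3*arr[pos] <= acc + 9 ==> ((!(3*arr[3*acc + 2] <= acc + 9)) && ((data[1] <= -9 || 3*acc != 3) ==> (data[1] == -21 && 3*data[3] + 2*acc != 6)))) && ((!(3*arr[pos] <= acc + 9)) ==> ((data[1] <= -9 || pos != 5) ==> (data[1] == -21 && 3*data[3] + 2*acc != 6)))
  WP_2: (3*arr[pos] <= acc + 9 ==> ((3*arr[3*acc + 2] <= acc + 9 ==> ((!(3*arr[3*acc + 2] <= acc + 9)) && ((data[1] <= -9 || 3*acc != 3) ==> (data[1] == -21 && 3*data[3] + 2*acc != 6)))) && ((!(3*arr[3*acc + 2] <= acc + 9)) ==> ((data[1] <= -9 || 3*acc != 3) ==> (data[1] == -21 && 3*data[3] + 2*acc != 6))))) && ((!(3*arr[pos] <= acc + 9)) ==> ((data[1] <= -9 || pos != 5) ==> (data[1] == -21 && 3*data[3] + 2*acc != 6)))
So before the loop: (3*arr[pos] <= acc + 9 ==> ((3*arr[3*acc + 2] <= acc + 9 ==> ((!(3*arr[3*acc + 2] <= acc + 9)) && ((data[1] <= -9 || 3*acc != 3) ==> (data[1] == -21 && 3*data[3] + 2*acc != 6)))) && ((!(3*arr[3*acc + 2] <= acc + 9)) ==> ((data[1] <= -9 || 3*acc != 3) ==> (data[1] == -21 && 3*data[3] + 2*acc != 6))))) && ((!(3*arr[pos] <= acc + 9)) ==> ((data[1] <= -9 || pos != 5) ==> (data[1] == -21 && 3*data[3] + 2*acc != 6)))
The weakest precondition is (3*arr[pos] <= acc + 9 ==> ((3*arr[3*acc + 2] <= acc + 9 ==> ((!(3*arr[3*acc + 2] <= acc + 9)) && ((data[1] <= -9 || 3*acc != 3) ==> (data[1] == -21 && 3*data[3] + 2*acc != 6)))) && ((!(3*arr[3*acc + 2] <= acc + 9)) ==> ((data[1] <= -9 || 3*acc != 3) ==> (data[1] == -21 && 3*data[3] + 2*acc != 6))))) && ((!(3*arr[pos] <= acc + 9)) ==> ((data[1] <= -9 || pos != 5) ==> (data[1] == -21 && 3*data[3] + 2*acc != 6))).
Check whether (3*arr[pos] <= 12 ==> ((3*arr[11] <= 12 ==> ((!(3*arr[11] <= 12)) && data[1] == -21 && 3*data[3] != 0)) && ((!(3*arr[11] <= 12)) ==> (data[1] == -21 && 3*data[3] != 0)))) && ((!(3*arr[pos] <= 12)) ==> ((data[1] <= -9 || pos != 5) ==> (data[1] == -21 && 3*data[3] != 0))) && acc == 3 implies it.
Every state satisfying the precondition satisfies the weakest precondition: the implication holds.
Answer: valid


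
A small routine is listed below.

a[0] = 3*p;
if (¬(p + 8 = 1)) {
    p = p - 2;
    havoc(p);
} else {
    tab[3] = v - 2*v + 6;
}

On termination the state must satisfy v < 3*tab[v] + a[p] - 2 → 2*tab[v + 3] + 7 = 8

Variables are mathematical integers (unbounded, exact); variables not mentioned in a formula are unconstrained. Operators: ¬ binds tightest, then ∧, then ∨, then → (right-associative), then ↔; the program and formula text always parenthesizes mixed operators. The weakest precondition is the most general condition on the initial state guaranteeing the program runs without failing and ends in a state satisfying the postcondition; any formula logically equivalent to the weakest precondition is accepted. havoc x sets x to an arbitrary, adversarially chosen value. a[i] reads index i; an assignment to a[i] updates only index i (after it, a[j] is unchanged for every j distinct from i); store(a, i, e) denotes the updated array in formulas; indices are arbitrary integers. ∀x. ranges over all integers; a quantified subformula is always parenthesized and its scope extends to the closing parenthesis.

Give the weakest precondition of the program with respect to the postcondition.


Working backward. After the program, the postcondition v < 3*tab[v] + a[p] - 2 → 2*tab[v + 3] + 7 = 8 must hold; in canonical form it is v < a[p] + 3*tab[v] - 2 → 2*tab[v + 3] = 1.
Then branch requires ∀p_1. (v < a[p_1] + 3*tab[v] - 2 → 2*tab[v + 3] = 1); else branch requires v < a[p] + 3*store(tab, 3, -v + 6)[v] - 2 → 2*store(tab, 3, -v + 6)[v + 3] = 1.
Before the if: ((¬(p = -7)) → (∀p_1. (v < a[p_1] + 3*tab[v] - 2 → 2*tab[v + 3] = 1))) ∧ (p = -7 → (v < a[p] + 3*store(tab, 3, -v + 6)[v] - 2 → 2*store(tab, 3, -v + 6)[v + 3] = 1))
Before a[0] := 3*p: ((¬(p = -7)) → (∀p_1. (v < 3*tab[v] + store(a, 0, 3*p)[p_1] - 2 → 2*tab[v + 3] = 1))) ∧ (p = -7 → (v < store(a, 0, 3*p)[p] + 3*store(tab, 3, -v + 6)[v] - 2 → 2*store(tab, 3, -v + 6)[v + 3] = 1))
Answer: WP = ((¬(p = -7)) → (∀p_1. (v < 3*tab[v] + store(a, 0, 3*p)[p_1] - 2 → 2*tab[v + 3] = 1))) ∧ (p = -7 → (v < store(a, 0, 3*p)[p] + 3*store(tab, 3, -v + 6)[v] - 2 → 2*store(tab, 3, -v + 6)[v + 3] = 1))


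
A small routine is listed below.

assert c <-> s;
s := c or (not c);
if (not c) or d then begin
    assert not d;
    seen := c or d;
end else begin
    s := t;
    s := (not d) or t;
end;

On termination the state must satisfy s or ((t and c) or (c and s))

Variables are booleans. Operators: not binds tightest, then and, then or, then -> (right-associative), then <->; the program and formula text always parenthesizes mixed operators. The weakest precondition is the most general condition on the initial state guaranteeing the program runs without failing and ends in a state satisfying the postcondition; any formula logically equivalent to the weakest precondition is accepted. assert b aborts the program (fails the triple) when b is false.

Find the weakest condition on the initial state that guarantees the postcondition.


Working backward. After the program, the postcondition s or ((t and c) or (c and s)) must hold; in canonical form it is s or (t and c) or (c and s).
Then branch requires (not d) and (s or (t and c) or (c and s)); else branch requires (not d) or t or (t and c) or (c and ((not d) or t)).
Before the if: (((not c) or d) -> ((not d) and (s or (t and c) or (c and s)))) and ((not ((not c) or d)) -> ((not d) or t or (t and c) or (c and ((not d) or t))))
Before s := c or (not c): (((not c) or d) -> (not d)) and ((not ((not c) or d)) -> ((not d) or t or (t and c) or (c and ((not d) or t))))
Before assert c <-> s: (c <-> s) and (((not c) or d) -> (not d)) and ((not ((not c) or d)) -> ((not d) or t or (t and c) or (c and ((not d) or t))))
Answer: WP = (c <-> s) and (((not c) or d) -> (not d)) and ((not ((not c) or d)) -> ((not d) or t or (t and c) or (c and ((not d) or t))))


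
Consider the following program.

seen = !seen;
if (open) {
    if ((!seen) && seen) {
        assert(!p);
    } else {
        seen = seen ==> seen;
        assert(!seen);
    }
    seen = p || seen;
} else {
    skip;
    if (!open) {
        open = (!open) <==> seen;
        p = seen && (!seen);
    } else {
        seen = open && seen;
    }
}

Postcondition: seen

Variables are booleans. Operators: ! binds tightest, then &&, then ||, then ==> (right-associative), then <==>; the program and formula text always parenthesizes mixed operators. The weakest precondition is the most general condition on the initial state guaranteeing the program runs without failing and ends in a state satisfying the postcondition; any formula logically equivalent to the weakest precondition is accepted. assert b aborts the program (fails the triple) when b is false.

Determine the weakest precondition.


Working backward. After the program, seen must hold.
Then branch requires false; else branch requires ((!open) ==> seen) && (open ==> (open && seen)).
Before the if: (!open) && ((!open) ==> (((!open) ==> seen) && (open ==> (open && seen))))
Before seen := !seen: (!open) && ((!open) ==> (((!open) ==> (!seen)) && (open ==> (open && (!seen)))))
Answer: WP = (!open) && ((!open) ==> (((!open) ==> (!seen)) && (open ==> (open && (!seen)))))


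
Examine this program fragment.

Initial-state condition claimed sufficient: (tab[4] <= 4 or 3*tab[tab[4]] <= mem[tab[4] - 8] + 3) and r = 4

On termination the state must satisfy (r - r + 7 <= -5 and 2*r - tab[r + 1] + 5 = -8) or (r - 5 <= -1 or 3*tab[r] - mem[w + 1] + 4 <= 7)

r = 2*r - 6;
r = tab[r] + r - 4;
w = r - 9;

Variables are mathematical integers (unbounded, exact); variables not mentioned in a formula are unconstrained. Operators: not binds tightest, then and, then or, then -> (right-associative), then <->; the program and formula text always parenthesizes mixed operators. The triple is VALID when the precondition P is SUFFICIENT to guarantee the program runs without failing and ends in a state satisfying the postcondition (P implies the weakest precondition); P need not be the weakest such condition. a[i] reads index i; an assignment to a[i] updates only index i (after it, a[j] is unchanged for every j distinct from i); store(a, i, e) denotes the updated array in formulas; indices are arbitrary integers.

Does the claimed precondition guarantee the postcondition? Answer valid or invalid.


Working backward. After the program, the postcondition (r - r + 7 <= -5 and 2*r - tab[r + 1] + 5 = -8) or (r - 5 <= -1 or 3*tab[r] - mem[w + 1] + 4 <= 7) must hold; in canonical form it is r <= 4 or 3*tab[r] <= mem[w + 1] + 3.
Before w := r - 9: r <= 4 or 3*tab[r] <= mem[r - 8] + 3
Before r := tab[r] + r - 4: tab[r] + r <= 8 or 3*tab[tab[r] + r - 4] <= mem[tab[r] + r - 12] + 3
Before r := 2*r - 6: tab[2*r - 6] + 2*r <= 14 or 3*tab[tab[2*r - 6] + 2*r - 10] <= mem[tab[2*r - 6] + 2*r - 18] + 3
The weakest precondition is tab[2*r - 6] + 2*r <= 14 or 3*tab[tab[2*r - 6] + 2*r - 10] <= mem[tab[2*r - 6] + 2*r - 18] + 3.
Check whether (tab[4] <= 4 or 3*tab[tab[4]] <= mem[tab[4] - 8] + 3) and r = 4 implies it.
Countermodel: at the initial state mem = {[-8] = -1, [-3] = -1, [0] = -1, [2] = -1, [4] = -1, [5] = -1, elsewhere -1}, r = 4, tab = {[-8] = 0, [-3] = 0, [0] = 0, [2] = 7, [4] = 0, [5] = 1, elsewhere 0}, the precondition holds but the weakest precondition fails.
Answer: invalid


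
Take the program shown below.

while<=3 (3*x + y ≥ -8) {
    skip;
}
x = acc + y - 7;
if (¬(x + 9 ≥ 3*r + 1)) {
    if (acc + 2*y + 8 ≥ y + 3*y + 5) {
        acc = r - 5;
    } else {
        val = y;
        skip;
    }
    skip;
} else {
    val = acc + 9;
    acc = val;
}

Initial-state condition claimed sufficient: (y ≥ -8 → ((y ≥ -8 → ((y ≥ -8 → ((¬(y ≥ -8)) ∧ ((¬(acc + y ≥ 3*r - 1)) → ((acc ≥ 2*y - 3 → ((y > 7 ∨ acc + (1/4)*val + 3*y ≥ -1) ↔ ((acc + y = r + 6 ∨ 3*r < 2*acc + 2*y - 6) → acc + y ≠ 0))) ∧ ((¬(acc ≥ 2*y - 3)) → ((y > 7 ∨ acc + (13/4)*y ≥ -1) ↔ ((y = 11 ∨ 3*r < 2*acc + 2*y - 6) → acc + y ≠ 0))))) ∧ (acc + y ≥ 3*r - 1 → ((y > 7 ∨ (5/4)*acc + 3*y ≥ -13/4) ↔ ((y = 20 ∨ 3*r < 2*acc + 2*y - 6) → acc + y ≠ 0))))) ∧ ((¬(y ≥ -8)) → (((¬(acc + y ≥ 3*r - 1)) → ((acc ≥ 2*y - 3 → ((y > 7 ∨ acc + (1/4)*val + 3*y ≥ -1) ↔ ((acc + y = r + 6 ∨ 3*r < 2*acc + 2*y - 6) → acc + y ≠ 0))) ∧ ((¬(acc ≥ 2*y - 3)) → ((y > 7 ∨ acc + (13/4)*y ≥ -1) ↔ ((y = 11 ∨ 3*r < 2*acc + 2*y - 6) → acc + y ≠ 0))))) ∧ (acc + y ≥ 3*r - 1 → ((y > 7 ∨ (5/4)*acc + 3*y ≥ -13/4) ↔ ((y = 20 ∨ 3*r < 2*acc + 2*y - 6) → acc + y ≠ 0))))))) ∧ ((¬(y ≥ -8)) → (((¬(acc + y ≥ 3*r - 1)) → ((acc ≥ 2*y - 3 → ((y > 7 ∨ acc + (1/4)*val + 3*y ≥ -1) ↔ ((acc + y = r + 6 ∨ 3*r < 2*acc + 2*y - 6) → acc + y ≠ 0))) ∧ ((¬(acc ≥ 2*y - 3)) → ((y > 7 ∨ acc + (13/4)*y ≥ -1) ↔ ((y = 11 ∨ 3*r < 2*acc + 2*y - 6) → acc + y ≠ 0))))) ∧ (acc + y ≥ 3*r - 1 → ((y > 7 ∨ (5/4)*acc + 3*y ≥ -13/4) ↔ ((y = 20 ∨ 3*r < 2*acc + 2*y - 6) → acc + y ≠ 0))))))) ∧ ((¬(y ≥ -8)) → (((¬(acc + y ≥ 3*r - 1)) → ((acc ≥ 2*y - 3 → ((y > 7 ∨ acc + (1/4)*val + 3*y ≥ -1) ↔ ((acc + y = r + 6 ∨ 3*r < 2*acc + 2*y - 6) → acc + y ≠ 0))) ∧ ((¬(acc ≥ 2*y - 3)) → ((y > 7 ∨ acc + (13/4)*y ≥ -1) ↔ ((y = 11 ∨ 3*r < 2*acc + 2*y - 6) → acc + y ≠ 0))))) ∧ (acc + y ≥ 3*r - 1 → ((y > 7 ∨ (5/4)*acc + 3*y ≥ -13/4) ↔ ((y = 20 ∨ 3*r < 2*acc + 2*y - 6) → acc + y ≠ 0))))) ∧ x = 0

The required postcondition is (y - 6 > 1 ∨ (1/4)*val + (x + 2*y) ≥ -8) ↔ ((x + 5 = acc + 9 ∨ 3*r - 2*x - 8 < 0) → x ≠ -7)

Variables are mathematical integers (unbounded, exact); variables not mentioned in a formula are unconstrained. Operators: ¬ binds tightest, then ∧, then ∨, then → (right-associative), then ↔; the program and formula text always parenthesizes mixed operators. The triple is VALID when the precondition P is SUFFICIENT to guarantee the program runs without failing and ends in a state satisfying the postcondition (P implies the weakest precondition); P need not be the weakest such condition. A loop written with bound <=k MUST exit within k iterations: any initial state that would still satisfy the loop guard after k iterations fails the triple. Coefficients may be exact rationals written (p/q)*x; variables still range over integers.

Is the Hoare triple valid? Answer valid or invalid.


Working backward. After the program, the postcondition (y - 6 > 1 ∨ (1/4)*val + (x + 2*y) ≥ -8) ↔ ((x + 5 = acc + 9 ∨ 3*r - 2*x - 8 < 0) → x ≠ -7) must hold; in canonical form it is (y > 7 ∨ (1/4)*val + x + 2*y ≥ -8) ↔ ((x = acc + 4 ∨ 3*r < 2*x + 8) → x ≠ -7).
Then branch requires (acc ≥ 2*y - 3 → ((y > 7 ∨ (1/4)*val + x + 2*y ≥ -8) ↔ ((x = r - 1 ∨ 3*r < 2*x + 8) → x ≠ -7))) ∧ ((¬(acc ≥ 2*y - 3)) → ((y > 7 ∨ x + (9/4)*y ≥ -8) ↔ ((x = acc + 4 ∨ 3*r < 2*x + 8) → x ≠ -7))); else branch requires (y > 7 ∨ (1/4)*acc + x + 2*y ≥ -41/4) ↔ ((x = acc + 13 ∨ 3*r < 2*x + 8) → x ≠ -7).
Before the if: ((¬(x ≥ 3*r - 8)) → ((acc ≥ 2*y - 3 → ((y > 7 ∨ (1/4)*val + x + 2*y ≥ -8) ↔ ((x = r - 1 ∨ 3*r < 2*x + 8) → x ≠ -7))) ∧ ((¬(acc ≥ 2*y - 3)) → ((y > 7 ∨ x + (9/4)*y ≥ -8) ↔ ((x = acc + 4 ∨ 3*r < 2*x + 8) → x ≠ -7))))) ∧ (x ≥ 3*r - 8 → ((y > 7 ∨ (1/4)*acc + x + 2*y ≥ -41/4) ↔ ((x = acc + 13 ∨ 3*r < 2*x + 8) → x ≠ -7)))
Before x := acc + y - 7: ((¬(acc + y ≥ 3*r - 1)) → ((acc ≥ 2*y - 3 → ((y > 7 ∨ acc + (1/4)*val + 3*y ≥ -1) ↔ ((acc + y = r + 6 ∨ 3*r < 2*acc + 2*y - 6) → acc + y ≠ 0))) ∧ ((¬(acc ≥ 2*y - 3)) → ((y > 7 ∨ acc + (13/4)*y ≥ -1) ↔ ((y = 11 ∨ 3*r < 2*acc + 2*y - 6) → acc + y ≠ 0))))) ∧ (acc + y ≥ 3*r - 1 → ((y > 7 ∨ (5/4)*acc + 3*y ≥ -13/4) ↔ ((y = 20 ∨ 3*r < 2*acc + 2*y - 6) → acc + y ≠ 0)))
Before the loop (bound <=3), unroll the exhaustion recursion (WP_0 = exit-now case; WP_j = one more guarded iteration, up to j = 3):
  WP_0: (¬(3*x + y ≥ -8)) ∧ ((¬(acc + y ≥ 3*r - 1)) → ((acc ≥ 2*y - 3 → ((y > 7 ∨ acc + (1/4)*val + 3*y ≥ -1) ↔ ((acc + y = r + 6 ∨ 3*r < 2*acc + 2*y - 6) → acc + y ≠ 0))) ∧ ((¬(acc ≥ 2*y - 3)) → ((y > 7 ∨ acc + (13/4)*y ≥ -1) ↔ ((y = 11 ∨ 3*r < 2*acc + 2*y - 6) → acc + y ≠ 0))))) ∧ (acc + y ≥ 3*r - 1 → ((y > 7 ∨ (5/4)*acc + 3*y ≥ -13/4) ↔ ((y = 20 ∨ 3*r < 2*acc + 2*y - 6) → acc + y ≠ 0)))
  WP_1: (3*x + y ≥ -8 → ((¬(3*x + y ≥ -8)) ∧ ((¬(acc + y ≥ 3*r - 1)) → ((acc ≥ 2*y - 3 → ((y > 7 ∨ acc + (1/4)*val + 3*y ≥ -1) ↔ ((acc + y = r + 6 ∨ 3*r < 2*acc + 2*y - 6) → acc + y ≠ 0))) ∧ ((¬(acc ≥ 2*y - 3)) → ((y > 7 ∨ acc + (13/4)*y ≥ -1) ↔ ((y = 11 ∨ 3*r < 2*acc + 2*y - 6) → acc + y ≠ 0))))) ∧ (acc + y ≥ 3*r - 1 → ((y > 7 ∨ (5/4)*acc + 3*y ≥ -13/4) ↔ ((y = 20 ∨ 3*r < 2*acc + 2*y - 6) → acc + y ≠ 0))))) ∧ ((¬(3*x + y ≥ -8)) → (((¬(acc + y ≥ 3*r - 1)) → ((acc ≥ 2*y - 3 → ((y > 7 ∨ acc + (1/4)*val + 3*y ≥ -1) ↔ ((acc + y = r + 6 ∨ 3*r < 2*acc + 2*y - 6) → acc + y ≠ 0))) ∧ ((¬(acc ≥ 2*y - 3)) → ((y > 7 ∨ acc + (13/4)*y ≥ -1) ↔ ((y = 11 ∨ 3*r < 2*acc + 2*y - 6) → acc + y ≠ 0))))) ∧ (acc + y ≥ 3*r - 1 → ((y > 7 ∨ (5/4)*acc + 3*y ≥ -13/4) ↔ ((y = 20 ∨ 3*r < 2*acc + 2*y - 6) → acc + y ≠ 0)))))
  WP_2: (3*x + y ≥ -8 → ((3*x + y ≥ -8 → ((¬(3*x + y ≥ -8)) ∧ ((¬(acc + y ≥ 3*r - 1)) → ((acc ≥ 2*y - 3 → ((y > 7 ∨ acc + (1/4)*val + 3*y ≥ -1) ↔ ((acc + y = r + 6 ∨ 3*r < 2*acc + 2*y - 6) → acc + y ≠ 0))) ∧ ((¬(acc ≥ 2*y - 3)) → ((y > 7 ∨ acc + (13/4)*y ≥ -1) ↔ ((y = 11 ∨ 3*r < 2*acc + 2*y - 6) → acc + y ≠ 0))))) ∧ (acc + y ≥ 3*r - 1 → ((y > 7 ∨ (5/4)*acc + 3*y ≥ -13/4) ↔ ((y = 20 ∨ 3*r < 2*acc + 2*y - 6) → acc + y ≠ 0))))) ∧ ((¬(3*x + y ≥ -8)) → (((¬(acc + y ≥ 3*r - 1)) → ((acc ≥ 2*y - 3 → ((y > 7 ∨ acc + (1/4)*val + 3*y ≥ -1) ↔ ((acc + y = r + 6 ∨ 3*r < 2*acc + 2*y - 6) → acc + y ≠ 0))) ∧ ((¬(acc ≥ 2*y - 3)) → ((y > 7 ∨ acc + (13/4)*y ≥ -1) ↔ ((y = 11 ∨ 3*r < 2*acc + 2*y - 6) → acc + y ≠ 0))))) ∧ (acc + y ≥ 3*r - 1 → ((y > 7 ∨ (5/4)*acc + 3*y ≥ -13/4) ↔ ((y = 20 ∨ 3*r < 2*acc + 2*y - 6) → acc + y ≠ 0))))))) ∧ ((¬(3*x + y ≥ -8)) → (((¬(acc + y ≥ 3*r - 1)) → ((acc ≥ 2*y - 3 → ((y > 7 ∨ acc + (1/4)*val + 3*y ≥ -1) ↔ ((acc + y = r + 6 ∨ 3*r < 2*acc + 2*y - 6) → acc + y ≠ 0))) ∧ ((¬(acc ≥ 2*y - 3)) → ((y > 7 ∨ acc + (13/4)*y ≥ -1) ↔ ((y = 11 ∨ 3*r < 2*acc + 2*y - 6) → acc + y ≠ 0))))) ∧ (acc + y ≥ 3*r - 1 → ((y > 7 ∨ (5/4)*acc + 3*y ≥ -13/4) ↔ ((y = 20 ∨ 3*r < 2*acc + 2*y - 6) → acc + y ≠ 0)))))
  WP_3: (3*x + y ≥ -8 → ((3*x + y ≥ -8 → ((3*x + y ≥ -8 → ((¬(3*x + y ≥ -8)) ∧ ((¬(acc + y ≥ 3*r - 1)) → ((acc ≥ 2*y - 3 → ((y > 7 ∨ acc + (1/4)*val + 3*y ≥ -1) ↔ ((acc + y = r + 6 ∨ 3*r < 2*acc + 2*y - 6) → acc + y ≠ 0))) ∧ ((¬(acc ≥ 2*y - 3)) → ((y > 7 ∨ acc + (13/4)*y ≥ -1) ↔ ((y = 11 ∨ 3*r < 2*acc + 2*y - 6) → acc + y ≠ 0))))) ∧ (acc + y ≥ 3*r - 1 → ((y > 7 ∨ (5/4)*acc + 3*y ≥ -13/4) ↔ ((y = 20 ∨ 3*r < 2*acc + 2*y - 6) → acc + y ≠ 0))))) ∧ ((¬(3*x + y ≥ -8)) → (((¬(acc + y ≥ 3*r - 1)) → ((acc ≥ 2*y - 3 → ((y > 7 ∨ acc + (1/4)*val + 3*y ≥ -1) ↔ ((acc + y = r + 6 ∨ 3*r < 2*acc + 2*y - 6) → acc + y ≠ 0))) ∧ ((¬(acc ≥ 2*y - 3)) → ((y > 7 ∨ acc + (13/4)*y ≥ -1) ↔ ((y = 11 ∨ 3*r < 2*acc + 2*y - 6) → acc + y ≠ 0))))) ∧ (acc + y ≥ 3*r - 1 → ((y > 7 ∨ (5/4)*acc + 3*y ≥ -13/4) ↔ ((y = 20 ∨ 3*r < 2*acc + 2*y - 6) → acc + y ≠ 0))))))) ∧ ((¬(3*x + y ≥ -8)) → (((¬(acc + y ≥ 3*r - 1)) → ((acc ≥ 2*y - 3 → ((y > 7 ∨ acc + (1/4)*val + 3*y ≥ -1) ↔ ((acc + y = r + 6 ∨ 3*r < 2*acc + 2*y - 6) → acc + y ≠ 0))) ∧ ((¬(acc ≥ 2*y - 3)) → ((y > 7 ∨ acc + (13/4)*y ≥ -1) ↔ ((y = 11 ∨ 3*r < 2*acc + 2*y - 6) → acc + y ≠ 0))))) ∧ (acc + y ≥ 3*r - 1 → ((y > 7 ∨ (5/4)*acc + 3*y ≥ -13/4) ↔ ((y = 20 ∨ 3*r < 2*acc + 2*y - 6) → acc + y ≠ 0))))))) ∧ ((¬(3*x + y ≥ -8)) → (((¬(acc + y ≥ 3*r - 1)) → ((acc ≥ 2*y - 3 → ((y > 7 ∨ acc + (1/4)*val + 3*y ≥ -1) ↔ ((acc + y = r + 6 ∨ 3*r < 2*acc + 2*y - 6) → acc + y ≠ 0))) ∧ ((¬(acc ≥ 2*y - 3)) → ((y > 7 ∨ acc + (13/4)*y ≥ -1) ↔ ((y = 11 ∨ 3*r < 2*acc + 2*y - 6) → acc + y ≠ 0))))) ∧ (acc + y ≥ 3*r - 1 → ((y > 7 ∨ (5/4)*acc + 3*y ≥ -13/4) ↔ ((y = 20 ∨ 3*r < 2*acc + 2*y - 6) → acc + y ≠ 0)))))
So before the loop: (3*x + y ≥ -8 → ((3*x + y ≥ -8 → ((3*x + y ≥ -8 → ((¬(3*x + y ≥ -8)) ∧ ((¬(acc + y ≥ 3*r - 1)) → ((acc ≥ 2*y - 3 → ((y > 7 ∨ acc + (1/4)*val + 3*y ≥ -1) ↔ ((acc + y = r + 6 ∨ 3*r < 2*acc + 2*y - 6) → acc + y ≠ 0))) ∧ ((¬(acc ≥ 2*y - 3)) → ((y > 7 ∨ acc + (13/4)*y ≥ -1) ↔ ((y = 11 ∨ 3*r < 2*acc + 2*y - 6) → acc + y ≠ 0))))) ∧ (acc + y ≥ 3*r - 1 → ((y > 7 ∨ (5/4)*acc + 3*y ≥ -13/4) ↔ ((y = 20 ∨ 3*r < 2*acc + 2*y - 6) → acc + y ≠ 0))))) ∧ ((¬(3*x + y ≥ -8)) → (((¬(acc + y ≥ 3*r - 1)) → ((acc ≥ 2*y - 3 → ((y > 7 ∨ acc + (1/4)*val + 3*y ≥ -1) ↔ ((acc + y = r + 6 ∨ 3*r < 2*acc + 2*y - 6) → acc + y ≠ 0))) ∧ ((¬(acc ≥ 2*y - 3)) → ((y > 7 ∨ acc + (13/4)*y ≥ -1) ↔ ((y = 11 ∨ 3*r < 2*acc + 2*y - 6) → acc + y ≠ 0))))) ∧ (acc + y ≥ 3*r - 1 → ((y > 7 ∨ (5/4)*acc + 3*y ≥ -13/4) ↔ ((y = 20 ∨ 3*r < 2*acc + 2*y - 6) → acc + y ≠ 0))))))) ∧ ((¬(3*x + y ≥ -8)) → (((¬(acc + y ≥ 3*r - 1)) → ((acc ≥ 2*y - 3 → ((y > 7 ∨ acc + (1/4)*val + 3*y ≥ -1) ↔ ((acc + y = r + 6 ∨ 3*r < 2*acc + 2*y - 6) → acc + y ≠ 0))) ∧ ((¬(acc ≥ 2*y - 3)) → ((y > 7 ∨ acc + (13/4)*y ≥ -1) ↔ ((y = 11 ∨ 3*r < 2*acc + 2*y - 6) → acc + y ≠ 0))))) ∧ (acc + y ≥ 3*r - 1 → ((y > 7 ∨ (5/4)*acc + 3*y ≥ -13/4) ↔ ((y = 20 ∨ 3*r < 2*acc + 2*y - 6) → acc + y ≠ 0))))))) ∧ ((¬(3*x + y ≥ -8)) → (((¬(acc + y ≥ 3*r - 1)) → ((acc ≥ 2*y - 3 → ((y > 7 ∨ acc + (1/4)*val + 3*y ≥ -1) ↔ ((acc + y = r + 6 ∨ 3*r < 2*acc + 2*y - 6) → acc + y ≠ 0))) ∧ ((¬(acc ≥ 2*y - 3)) → ((y > 7 ∨ acc + (13/4)*y ≥ -1) ↔ ((y = 11 ∨ 3*r < 2*acc + 2*y - 6) → acc + y ≠ 0))))) ∧ (acc + y ≥ 3*r - 1 → ((y > 7 ∨ (5/4)*acc + 3*y ≥ -13/4) ↔ ((y = 20 ∨ 3*r < 2*acc + 2*y - 6) → acc + y ≠ 0)))))
The weakest precondition is (3*x + y ≥ -8 → ((3*x + y ≥ -8 → ((3*x + y ≥ -8 → ((¬(3*x + y ≥ -8)) ∧ ((¬(acc + y ≥ 3*r - 1)) → ((acc ≥ 2*y - 3 → ((y > 7 ∨ acc + (1/4)*val + 3*y ≥ -1) ↔ ((acc + y = r + 6 ∨ 3*r < 2*acc + 2*y - 6) → acc + y ≠ 0))) ∧ ((¬(acc ≥ 2*y - 3)) → ((y > 7 ∨ acc + (13/4)*y ≥ -1) ↔ ((y = 11 ∨ 3*r < 2*acc + 2*y - 6) → acc + y ≠ 0))))) ∧ (acc + y ≥ 3*r - 1 → ((y > 7 ∨ (5/4)*acc + 3*y ≥ -13/4) ↔ ((y = 20 ∨ 3*r < 2*acc + 2*y - 6) → acc + y ≠ 0))))) ∧ ((¬(3*x + y ≥ -8)) → (((¬(acc + y ≥ 3*r - 1)) → ((acc ≥ 2*y - 3 → ((y > 7 ∨ acc + (1/4)*val + 3*y ≥ -1) ↔ ((acc + y = r + 6 ∨ 3*r < 2*acc + 2*y - 6) → acc + y ≠ 0))) ∧ ((¬(acc ≥ 2*y - 3)) → ((y > 7 ∨ acc + (13/4)*y ≥ -1) ↔ ((y = 11 ∨ 3*r < 2*acc + 2*y - 6) → acc + y ≠ 0))))) ∧ (acc + y ≥ 3*r - 1 → ((y > 7 ∨ (5/4)*acc + 3*y ≥ -13/4) ↔ ((y = 20 ∨ 3*r < 2*acc + 2*y - 6) → acc + y ≠ 0))))))) ∧ ((¬(3*x + y ≥ -8)) → (((¬(acc + y ≥ 3*r - 1)) → ((acc ≥ 2*y - 3 → ((y > 7 ∨ acc + (1/4)*val + 3*y ≥ -1) ↔ ((acc + y = r + 6 ∨ 3*r < 2*acc + 2*y - 6) → acc + y ≠ 0))) ∧ ((¬(acc ≥ 2*y - 3)) → ((y > 7 ∨ acc + (13/4)*y ≥ -1) ↔ ((y = 11 ∨ 3*r < 2*acc + 2*y - 6) → acc + y ≠ 0))))) ∧ (acc + y ≥ 3*r - 1 → ((y > 7 ∨ (5/4)*acc + 3*y ≥ -13/4) ↔ ((y = 20 ∨ 3*r < 2*acc + 2*y - 6) → acc + y ≠ 0))))))) ∧ ((¬(3*x + y ≥ -8)) → (((¬(acc + y ≥ 3*r - 1)) → ((acc ≥ 2*y - 3 → ((y > 7 ∨ acc + (1/4)*val + 3*y ≥ -1) ↔ ((acc + y = r + 6 ∨ 3*r < 2*acc + 2*y - 6) → acc + y ≠ 0))) ∧ ((¬(acc ≥ 2*y - 3)) → ((y > 7 ∨ acc + (13/4)*y ≥ -1) ↔ ((y = 11 ∨ 3*r < 2*acc + 2*y - 6) → acc + y ≠ 0))))) ∧ (acc + y ≥ 3*r - 1 → ((y > 7 ∨ (5/4)*acc + 3*y ≥ -13/4) ↔ ((y = 20 ∨ 3*r < 2*acc + 2*y - 6) → acc + y ≠ 0))))).
Check whether (y ≥ -8 → ((y ≥ -8 → ((y ≥ -8 → ((¬(y ≥ -8)) ∧ ((¬(acc + y ≥ 3*r - 1)) → ((acc ≥ 2*y - 3 → ((y > 7 ∨ acc + (1/4)*val + 3*y ≥ -1) ↔ ((acc + y = r + 6 ∨ 3*r < 2*acc + 2*y - 6) → acc + y ≠ 0))) ∧ ((¬(acc ≥ 2*y - 3)) → ((y > 7 ∨ acc + (13/4)*y ≥ -1) ↔ ((y = 11 ∨ 3*r < 2*acc + 2*y - 6) → acc + y ≠ 0))))) ∧ (acc + y ≥ 3*r - 1 → ((y > 7 ∨ (5/4)*acc + 3*y ≥ -13/4) ↔ ((y = 20 ∨ 3*r < 2*acc + 2*y - 6) → acc + y ≠ 0))))) ∧ ((¬(y ≥ -8)) → (((¬(acc + y ≥ 3*r - 1)) → ((acc ≥ 2*y - 3 → ((y > 7 ∨ acc + (1/4)*val + 3*y ≥ -1) ↔ ((acc + y = r + 6 ∨ 3*r < 2*acc + 2*y - 6) → acc + y ≠ 0))) ∧ ((¬(acc ≥ 2*y - 3)) → ((y > 7 ∨ acc + (13/4)*y ≥ -1) ↔ ((y = 11 ∨ 3*r < 2*acc + 2*y - 6) → acc + y ≠ 0))))) ∧ (acc + y ≥ 3*r - 1 → ((y > 7 ∨ (5/4)*acc + 3*y ≥ -13/4) ↔ ((y = 20 ∨ 3*r < 2*acc + 2*y - 6) → acc + y ≠ 0))))))) ∧ ((¬(y ≥ -8)) → (((¬(acc + y ≥ 3*r - 1)) → ((acc ≥ 2*y - 3 → ((y > 7 ∨ acc + (1/4)*val + 3*y ≥ -1) ↔ ((acc + y = r + 6 ∨ 3*r < 2*acc + 2*y - 6) → acc + y ≠ 0))) ∧ ((¬(acc ≥ 2*y - 3)) → ((y > 7 ∨ acc + (13/4)*y ≥ -1) ↔ ((y = 11 ∨ 3*r < 2*acc + 2*y - 6) → acc + y ≠ 0))))) ∧ (acc + y ≥ 3*r - 1 → ((y > 7 ∨ (5/4)*acc + 3*y ≥ -13/4) ↔ ((y = 20 ∨ 3*r < 2*acc + 2*y - 6) → acc + y ≠ 0))))))) ∧ ((¬(y ≥ -8)) → (((¬(acc + y ≥ 3*r - 1)) → ((acc ≥ 2*y - 3 → ((y > 7 ∨ acc + (1/4)*val + 3*y ≥ -1) ↔ ((acc + y = r + 6 ∨ 3*r < 2*acc + 2*y - 6) → acc + y ≠ 0))) ∧ ((¬(acc ≥ 2*y - 3)) → ((y > 7 ∨ acc + (13/4)*y ≥ -1) ↔ ((y = 11 ∨ 3*r < 2*acc + 2*y - 6) → acc + y ≠ 0))))) ∧ (acc + y ≥ 3*r - 1 → ((y > 7 ∨ (5/4)*acc + 3*y ≥ -13/4) ↔ ((y = 20 ∨ 3*r < 2*acc + 2*y - 6) → acc + y ≠ 0))))) ∧ x = 0 implies it.
Every state satisfying the precondition satisfies the weakest precondition: the implication holds.
Answer: valid
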